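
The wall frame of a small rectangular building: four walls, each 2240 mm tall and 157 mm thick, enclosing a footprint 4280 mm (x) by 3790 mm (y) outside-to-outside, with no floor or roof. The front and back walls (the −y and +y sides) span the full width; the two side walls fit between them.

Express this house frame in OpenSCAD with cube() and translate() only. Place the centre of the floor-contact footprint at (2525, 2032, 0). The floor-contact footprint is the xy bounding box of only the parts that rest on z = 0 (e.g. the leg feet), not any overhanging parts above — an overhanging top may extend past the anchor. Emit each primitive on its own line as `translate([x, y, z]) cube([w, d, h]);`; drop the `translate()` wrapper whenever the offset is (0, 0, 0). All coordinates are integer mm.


translate([385, 137, 0]) cube([4280, 157, 2240]);
translate([385, 3770, 0]) cube([4280, 157, 2240]);
translate([385, 294, 0]) cube([157, 3476, 2240]);
translate([4508, 294, 0]) cube([157, 3476, 2240]);


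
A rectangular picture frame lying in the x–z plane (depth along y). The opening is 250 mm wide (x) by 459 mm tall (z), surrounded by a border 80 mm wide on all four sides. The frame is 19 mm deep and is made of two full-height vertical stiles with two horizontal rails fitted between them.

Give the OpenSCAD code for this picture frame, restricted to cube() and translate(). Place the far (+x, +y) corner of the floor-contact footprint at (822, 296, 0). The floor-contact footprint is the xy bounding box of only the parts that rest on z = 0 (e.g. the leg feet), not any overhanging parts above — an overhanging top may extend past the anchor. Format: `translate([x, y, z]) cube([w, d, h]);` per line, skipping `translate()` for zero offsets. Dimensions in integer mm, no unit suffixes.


translate([412, 277, 0]) cube([80, 19, 619]);
translate([742, 277, 0]) cube([80, 19, 619]);
translate([492, 277, 0]) cube([250, 19, 80]);
translate([492, 277, 539]) cube([250, 19, 80]);


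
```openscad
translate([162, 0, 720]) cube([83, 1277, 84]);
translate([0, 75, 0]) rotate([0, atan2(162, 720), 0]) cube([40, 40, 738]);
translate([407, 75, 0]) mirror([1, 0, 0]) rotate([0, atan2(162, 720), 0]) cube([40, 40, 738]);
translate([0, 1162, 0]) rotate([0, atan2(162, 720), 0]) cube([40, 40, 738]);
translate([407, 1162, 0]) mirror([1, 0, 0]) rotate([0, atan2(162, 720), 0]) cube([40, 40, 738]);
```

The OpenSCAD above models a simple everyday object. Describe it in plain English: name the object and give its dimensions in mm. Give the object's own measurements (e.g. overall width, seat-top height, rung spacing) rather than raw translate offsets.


A sawhorse. A 83×1277×84 mm beam (x, y, z) sits on two A-frame leg pairs. Each pair is two raked legs of 40×40 mm section (40 mm along y) splaying symmetrically in x. Each leg rises 720 mm vertically over 162 mm of horizontal reach and is 738 mm long along its own axis. Every leg's outer bottom edge rests on the floor and its outer top edge meets a bottom edge of the beam — the left legs (tilting toward +x) meet the beam's −x bottom edge, the right legs (their mirror images, tilting toward −x) meet its +x bottom edge — so the leg tops tuck under the beam, the beam's underside is 720 mm above the floor, and the feet are 407 mm apart outside-to-outside with the beam centred between them. The two leg pairs are set in 75 mm from either end of the beam.


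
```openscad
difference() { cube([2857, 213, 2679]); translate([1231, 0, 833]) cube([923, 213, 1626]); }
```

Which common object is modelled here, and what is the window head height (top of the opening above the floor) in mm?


A wall with a window opening. The window head height is 2459 mm.

A wall with a rectangular opening subtracted — a window. Sill at z = 833, opening 1626 mm tall, so the head is at 833 + 1626 = 2459 mm.


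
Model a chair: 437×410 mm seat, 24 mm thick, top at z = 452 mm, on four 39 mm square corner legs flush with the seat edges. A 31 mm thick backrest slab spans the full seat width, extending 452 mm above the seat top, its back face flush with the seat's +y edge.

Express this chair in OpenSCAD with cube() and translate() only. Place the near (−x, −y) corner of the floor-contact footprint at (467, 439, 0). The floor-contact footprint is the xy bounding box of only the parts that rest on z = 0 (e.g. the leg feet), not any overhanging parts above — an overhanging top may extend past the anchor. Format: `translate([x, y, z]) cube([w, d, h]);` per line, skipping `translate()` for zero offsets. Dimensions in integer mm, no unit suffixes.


translate([467, 439, 428]) cube([437, 410, 24]);
translate([467, 439, 0]) cube([39, 39, 428]);
translate([865, 439, 0]) cube([39, 39, 428]);
translate([467, 810, 0]) cube([39, 39, 428]);
translate([865, 810, 0]) cube([39, 39, 428]);
translate([467, 818, 452]) cube([437, 31, 452]);


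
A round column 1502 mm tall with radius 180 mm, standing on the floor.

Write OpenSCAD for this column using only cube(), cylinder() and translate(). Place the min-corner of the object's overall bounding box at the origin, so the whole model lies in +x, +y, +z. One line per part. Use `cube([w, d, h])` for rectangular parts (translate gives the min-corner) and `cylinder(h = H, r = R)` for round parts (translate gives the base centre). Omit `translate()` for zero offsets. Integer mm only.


translate([180, 180, 0]) cylinder(h = 1502, r = 180);


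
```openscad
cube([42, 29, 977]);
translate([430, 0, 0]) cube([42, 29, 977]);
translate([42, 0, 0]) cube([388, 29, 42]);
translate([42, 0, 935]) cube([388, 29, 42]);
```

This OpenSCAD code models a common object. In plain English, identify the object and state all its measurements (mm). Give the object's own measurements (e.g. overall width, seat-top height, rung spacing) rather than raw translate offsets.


A rectangular picture frame lying in the x–z plane (depth along y). The opening is 388 mm wide (x) by 893 mm tall (z), surrounded by a border 42 mm wide on all four sides. The frame is 29 mm deep and is made of two full-height vertical stiles with two horizontal rails fitted between them.


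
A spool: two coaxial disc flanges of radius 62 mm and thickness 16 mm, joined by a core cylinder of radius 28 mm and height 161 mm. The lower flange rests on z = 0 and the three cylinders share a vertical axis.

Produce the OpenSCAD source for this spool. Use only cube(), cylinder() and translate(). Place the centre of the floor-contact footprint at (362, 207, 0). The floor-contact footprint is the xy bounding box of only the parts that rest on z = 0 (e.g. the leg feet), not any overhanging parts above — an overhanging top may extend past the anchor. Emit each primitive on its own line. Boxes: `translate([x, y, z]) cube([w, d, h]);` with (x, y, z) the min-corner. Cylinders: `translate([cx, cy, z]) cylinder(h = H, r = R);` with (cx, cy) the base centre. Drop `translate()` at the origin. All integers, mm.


translate([362, 207, 0]) cylinder(h = 16, r = 62);
translate([362, 207, 16]) cylinder(h = 161, r = 28);
translate([362, 207, 177]) cylinder(h = 16, r = 62);


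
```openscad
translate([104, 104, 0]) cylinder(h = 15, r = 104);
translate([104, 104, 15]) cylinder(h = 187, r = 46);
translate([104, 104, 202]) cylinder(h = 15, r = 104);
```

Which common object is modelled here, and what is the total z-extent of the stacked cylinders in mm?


A spool. The overall height is 217 mm.

Three coaxial cylinders, large–small–large — a spool. Two 15 mm flanges and a 187 mm core give 15 + 187 + 15 = 217 mm.


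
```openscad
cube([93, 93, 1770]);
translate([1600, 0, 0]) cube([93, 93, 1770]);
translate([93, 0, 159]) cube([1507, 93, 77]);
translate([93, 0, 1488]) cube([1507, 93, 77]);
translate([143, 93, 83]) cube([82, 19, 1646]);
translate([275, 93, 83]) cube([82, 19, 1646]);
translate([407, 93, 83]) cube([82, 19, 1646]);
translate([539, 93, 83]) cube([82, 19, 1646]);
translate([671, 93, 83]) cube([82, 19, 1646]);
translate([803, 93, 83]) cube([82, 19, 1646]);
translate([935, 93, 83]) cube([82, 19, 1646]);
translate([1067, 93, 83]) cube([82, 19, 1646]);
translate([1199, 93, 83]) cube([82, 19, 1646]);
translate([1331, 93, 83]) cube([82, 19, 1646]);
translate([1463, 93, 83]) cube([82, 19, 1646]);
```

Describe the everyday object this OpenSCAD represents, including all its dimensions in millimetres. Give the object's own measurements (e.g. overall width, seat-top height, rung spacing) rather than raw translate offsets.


A fence section. Two 93×93 mm posts, 1770 mm tall, stand on the floor with a clear span of 1507 mm between their inner faces. Two horizontal rails of 93×77 mm section span the gap between the posts with their undersides at z = 159 mm and z = 1488 mm, flush with the posts' −y face. 11 pickets, each 82 mm wide, 19 mm thick and 1646 mm tall, are fixed to the +y face of the rails with their bottoms at z = 83 mm, spaced across the span with a 50 mm gap after the −x post and between neighbouring pickets, with 55 mm left before the +x post.


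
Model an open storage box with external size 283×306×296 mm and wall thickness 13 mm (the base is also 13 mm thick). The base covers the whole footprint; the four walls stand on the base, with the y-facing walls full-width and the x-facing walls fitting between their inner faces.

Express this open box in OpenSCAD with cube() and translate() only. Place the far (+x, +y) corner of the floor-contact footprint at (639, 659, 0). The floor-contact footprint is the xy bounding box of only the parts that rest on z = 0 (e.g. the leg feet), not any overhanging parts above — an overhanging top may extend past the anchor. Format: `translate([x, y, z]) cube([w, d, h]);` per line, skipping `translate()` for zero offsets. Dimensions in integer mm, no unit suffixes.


translate([356, 353, 0]) cube([283, 306, 13]);
translate([356, 353, 13]) cube([283, 13, 283]);
translate([356, 646, 13]) cube([283, 13, 283]);
translate([356, 366, 13]) cube([13, 280, 283]);
translate([626, 366, 13]) cube([13, 280, 283]);


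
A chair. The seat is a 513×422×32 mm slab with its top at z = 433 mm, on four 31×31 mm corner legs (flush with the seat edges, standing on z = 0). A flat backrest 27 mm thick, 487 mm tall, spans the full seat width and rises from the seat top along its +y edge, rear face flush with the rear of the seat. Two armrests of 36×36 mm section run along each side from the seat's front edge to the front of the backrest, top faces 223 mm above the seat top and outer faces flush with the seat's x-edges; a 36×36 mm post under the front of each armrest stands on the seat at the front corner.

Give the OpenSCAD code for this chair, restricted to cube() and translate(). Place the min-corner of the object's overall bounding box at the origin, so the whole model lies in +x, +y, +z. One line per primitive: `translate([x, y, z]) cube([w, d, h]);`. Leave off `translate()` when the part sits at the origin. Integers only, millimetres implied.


translate([0, 0, 401]) cube([513, 422, 32]);
cube([31, 31, 401]);
translate([482, 0, 0]) cube([31, 31, 401]);
translate([0, 391, 0]) cube([31, 31, 401]);
translate([482, 391, 0]) cube([31, 31, 401]);
translate([0, 395, 433]) cube([513, 27, 487]);
translate([0, 0, 620]) cube([36, 395, 36]);
translate([477, 0, 620]) cube([36, 395, 36]);
translate([0, 0, 433]) cube([36, 36, 187]);
translate([477, 0, 433]) cube([36, 36, 187]);


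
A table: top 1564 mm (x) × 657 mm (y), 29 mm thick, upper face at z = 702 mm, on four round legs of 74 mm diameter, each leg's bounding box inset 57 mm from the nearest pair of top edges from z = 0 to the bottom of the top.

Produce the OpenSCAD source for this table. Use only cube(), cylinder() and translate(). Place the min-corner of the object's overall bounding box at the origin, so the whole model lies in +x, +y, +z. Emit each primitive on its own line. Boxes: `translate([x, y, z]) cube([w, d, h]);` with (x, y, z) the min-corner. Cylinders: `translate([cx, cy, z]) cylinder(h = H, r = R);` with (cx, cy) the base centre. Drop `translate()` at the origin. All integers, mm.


translate([0, 0, 673]) cube([1564, 657, 29]);
translate([94, 94, 0]) cylinder(h = 673, r = 37);
translate([1470, 94, 0]) cylinder(h = 673, r = 37);
translate([94, 563, 0]) cylinder(h = 673, r = 37);
translate([1470, 563, 0]) cylinder(h = 673, r = 37);


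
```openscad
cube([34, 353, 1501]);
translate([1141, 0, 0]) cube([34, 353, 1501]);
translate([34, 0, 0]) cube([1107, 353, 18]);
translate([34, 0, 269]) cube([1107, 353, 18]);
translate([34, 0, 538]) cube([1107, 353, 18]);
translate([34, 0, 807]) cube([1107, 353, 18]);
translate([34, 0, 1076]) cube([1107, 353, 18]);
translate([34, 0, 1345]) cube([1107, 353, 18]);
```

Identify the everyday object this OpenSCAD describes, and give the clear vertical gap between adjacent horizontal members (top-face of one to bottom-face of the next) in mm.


A bookshelf. The clear shelf gap is 251 mm.

Two tall side panels with 6 horizontal boards between them — a bookshelf. The first two shelf undersides are at z = 0 and z = 269; with shelf thickness 18, the clear gap is 269 − 0 − 18 = 251 mm.


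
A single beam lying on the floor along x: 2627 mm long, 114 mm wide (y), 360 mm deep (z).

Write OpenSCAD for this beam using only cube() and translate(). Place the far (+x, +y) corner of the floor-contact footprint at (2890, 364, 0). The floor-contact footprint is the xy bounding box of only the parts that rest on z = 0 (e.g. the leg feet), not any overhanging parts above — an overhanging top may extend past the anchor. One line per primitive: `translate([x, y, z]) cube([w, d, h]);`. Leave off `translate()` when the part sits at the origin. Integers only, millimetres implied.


translate([263, 250, 0]) cube([2627, 114, 360]);


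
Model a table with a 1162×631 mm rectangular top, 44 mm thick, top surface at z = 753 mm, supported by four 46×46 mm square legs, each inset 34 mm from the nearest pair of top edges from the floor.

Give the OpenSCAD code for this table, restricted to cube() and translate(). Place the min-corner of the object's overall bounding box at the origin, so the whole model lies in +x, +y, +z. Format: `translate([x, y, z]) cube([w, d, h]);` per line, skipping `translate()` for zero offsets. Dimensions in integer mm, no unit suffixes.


translate([0, 0, 709]) cube([1162, 631, 44]);
translate([34, 34, 0]) cube([46, 46, 709]);
translate([1082, 34, 0]) cube([46, 46, 709]);
translate([34, 551, 0]) cube([46, 46, 709]);
translate([1082, 551, 0]) cube([46, 46, 709]);


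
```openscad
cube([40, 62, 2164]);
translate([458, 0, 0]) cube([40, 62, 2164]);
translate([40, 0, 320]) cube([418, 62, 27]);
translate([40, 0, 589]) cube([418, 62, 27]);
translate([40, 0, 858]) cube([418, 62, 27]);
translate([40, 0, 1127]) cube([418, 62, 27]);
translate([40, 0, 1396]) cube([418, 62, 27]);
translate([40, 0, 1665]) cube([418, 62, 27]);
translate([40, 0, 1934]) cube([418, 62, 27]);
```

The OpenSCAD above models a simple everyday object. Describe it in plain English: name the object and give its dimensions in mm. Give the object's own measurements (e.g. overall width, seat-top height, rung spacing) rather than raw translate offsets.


A straight ladder. Two 40×62 mm vertical rails, 2164 mm tall, stand 498 mm apart (outside-to-outside) with their front faces coplanar on the −y side. 7 rungs, each 62 mm deep and 27 mm tall, span between the inner faces of the rails, front faces flush with the rails. The lowest rung's underside is at z = 320 mm and rungs are spaced 269 mm apart (underside to underside).


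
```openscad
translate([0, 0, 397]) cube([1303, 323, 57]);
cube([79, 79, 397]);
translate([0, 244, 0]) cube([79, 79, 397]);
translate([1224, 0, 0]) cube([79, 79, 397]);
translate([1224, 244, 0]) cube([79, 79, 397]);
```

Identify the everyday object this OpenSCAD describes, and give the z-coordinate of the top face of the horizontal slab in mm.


A bench. The seat-top height is 454 mm.

A long slab on four corner posts — a bench. The slab sits at z = 397 with thickness 57, so the top is 397 + 57 = 454 mm.


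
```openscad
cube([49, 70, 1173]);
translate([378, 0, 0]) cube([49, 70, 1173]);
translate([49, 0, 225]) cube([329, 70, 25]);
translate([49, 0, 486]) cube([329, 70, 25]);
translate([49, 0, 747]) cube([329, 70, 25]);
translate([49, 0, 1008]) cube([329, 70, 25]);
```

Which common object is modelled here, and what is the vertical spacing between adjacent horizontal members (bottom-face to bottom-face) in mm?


A ladder. The rung spacing is 261 mm.

Two tall 49×70 posts with 4 short bars between them — a ladder. Adjacent rungs sit at z = 225 and z = 486, so the spacing is 486 − 225 = 261 mm.


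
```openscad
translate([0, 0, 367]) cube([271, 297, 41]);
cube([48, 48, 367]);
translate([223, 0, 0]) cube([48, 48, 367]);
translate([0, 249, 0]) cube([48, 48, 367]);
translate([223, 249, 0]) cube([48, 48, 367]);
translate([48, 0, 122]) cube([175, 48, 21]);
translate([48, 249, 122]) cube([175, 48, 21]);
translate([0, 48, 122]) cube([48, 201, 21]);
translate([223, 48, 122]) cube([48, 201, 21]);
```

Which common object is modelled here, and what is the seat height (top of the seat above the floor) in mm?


A stool. The seat height is 408 mm.

A 271×297×41 slab at z = 367 on four corner posts — a stool. The seat top is 367 + 41 = 408 mm.


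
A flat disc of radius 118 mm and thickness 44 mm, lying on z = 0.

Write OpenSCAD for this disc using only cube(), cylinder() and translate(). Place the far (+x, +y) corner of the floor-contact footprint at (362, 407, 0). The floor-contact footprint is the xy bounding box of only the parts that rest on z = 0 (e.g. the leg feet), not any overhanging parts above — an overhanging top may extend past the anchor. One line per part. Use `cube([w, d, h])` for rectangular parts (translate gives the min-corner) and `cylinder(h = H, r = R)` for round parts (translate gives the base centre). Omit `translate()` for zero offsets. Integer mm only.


translate([244, 289, 0]) cylinder(h = 44, r = 118);


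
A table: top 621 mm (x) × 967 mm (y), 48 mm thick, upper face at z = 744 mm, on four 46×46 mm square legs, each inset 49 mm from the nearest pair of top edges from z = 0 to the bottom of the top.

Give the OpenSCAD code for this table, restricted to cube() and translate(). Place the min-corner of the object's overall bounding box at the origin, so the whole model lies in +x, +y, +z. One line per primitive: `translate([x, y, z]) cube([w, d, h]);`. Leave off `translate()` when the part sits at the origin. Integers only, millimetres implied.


translate([0, 0, 696]) cube([621, 967, 48]);
translate([49, 49, 0]) cube([46, 46, 696]);
translate([526, 49, 0]) cube([46, 46, 696]);
translate([49, 872, 0]) cube([46, 46, 696]);
translate([526, 872, 0]) cube([46, 46, 696]);


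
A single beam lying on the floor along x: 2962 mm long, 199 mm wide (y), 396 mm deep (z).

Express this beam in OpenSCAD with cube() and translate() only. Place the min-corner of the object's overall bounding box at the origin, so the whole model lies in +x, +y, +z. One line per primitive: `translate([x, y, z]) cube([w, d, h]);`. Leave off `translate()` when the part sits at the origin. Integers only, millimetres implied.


cube([2962, 199, 396]);


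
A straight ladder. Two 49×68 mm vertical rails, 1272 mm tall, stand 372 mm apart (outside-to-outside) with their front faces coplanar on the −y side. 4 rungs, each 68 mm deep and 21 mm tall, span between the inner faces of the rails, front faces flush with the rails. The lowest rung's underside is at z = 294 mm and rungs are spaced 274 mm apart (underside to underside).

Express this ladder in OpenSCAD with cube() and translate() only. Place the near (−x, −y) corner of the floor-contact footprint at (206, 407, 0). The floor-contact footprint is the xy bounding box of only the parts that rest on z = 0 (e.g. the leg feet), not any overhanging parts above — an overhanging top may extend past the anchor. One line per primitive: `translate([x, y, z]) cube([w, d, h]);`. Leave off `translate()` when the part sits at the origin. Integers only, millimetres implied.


// rung span = 372 - 2*49 = 274
// rung[k] z = 294 + k*274
translate([206, 407, 0]) cube([49, 68, 1272]);
translate([529, 407, 0]) cube([49, 68, 1272]);
translate([255, 407, 294]) cube([274, 68, 21]);
translate([255, 407, 568]) cube([274, 68, 21]);
translate([255, 407, 842]) cube([274, 68, 21]);
translate([255, 407, 1116]) cube([274, 68, 21]);


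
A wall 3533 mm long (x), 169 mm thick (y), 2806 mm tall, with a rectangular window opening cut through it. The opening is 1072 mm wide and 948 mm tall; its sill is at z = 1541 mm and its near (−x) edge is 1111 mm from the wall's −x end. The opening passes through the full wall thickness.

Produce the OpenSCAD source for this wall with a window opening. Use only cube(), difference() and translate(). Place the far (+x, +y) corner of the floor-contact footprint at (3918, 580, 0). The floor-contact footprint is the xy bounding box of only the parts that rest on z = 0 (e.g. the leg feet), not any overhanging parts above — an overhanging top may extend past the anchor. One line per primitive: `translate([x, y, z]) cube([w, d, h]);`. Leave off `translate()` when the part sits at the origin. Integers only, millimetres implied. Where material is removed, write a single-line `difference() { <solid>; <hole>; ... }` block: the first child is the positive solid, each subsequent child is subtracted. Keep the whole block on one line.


difference() { translate([385, 411, 0]) cube([3533, 169, 2806]); translate([1496, 411, 1541]) cube([1072, 169, 948]); }


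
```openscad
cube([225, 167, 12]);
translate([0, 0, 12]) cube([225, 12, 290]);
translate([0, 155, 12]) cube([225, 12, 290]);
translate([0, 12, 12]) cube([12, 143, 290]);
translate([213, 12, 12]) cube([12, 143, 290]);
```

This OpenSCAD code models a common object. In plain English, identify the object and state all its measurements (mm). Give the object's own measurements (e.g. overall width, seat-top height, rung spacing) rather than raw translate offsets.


An open-topped rectangular box: outside dimensions 225×167×302 mm, with a uniform wall and base thickness of 12 mm. The base is a full 225×167 slab on the floor; four walls sit on top of the base. The front and back walls (the −y and +y sides) span the full width; the two side walls fit between them.


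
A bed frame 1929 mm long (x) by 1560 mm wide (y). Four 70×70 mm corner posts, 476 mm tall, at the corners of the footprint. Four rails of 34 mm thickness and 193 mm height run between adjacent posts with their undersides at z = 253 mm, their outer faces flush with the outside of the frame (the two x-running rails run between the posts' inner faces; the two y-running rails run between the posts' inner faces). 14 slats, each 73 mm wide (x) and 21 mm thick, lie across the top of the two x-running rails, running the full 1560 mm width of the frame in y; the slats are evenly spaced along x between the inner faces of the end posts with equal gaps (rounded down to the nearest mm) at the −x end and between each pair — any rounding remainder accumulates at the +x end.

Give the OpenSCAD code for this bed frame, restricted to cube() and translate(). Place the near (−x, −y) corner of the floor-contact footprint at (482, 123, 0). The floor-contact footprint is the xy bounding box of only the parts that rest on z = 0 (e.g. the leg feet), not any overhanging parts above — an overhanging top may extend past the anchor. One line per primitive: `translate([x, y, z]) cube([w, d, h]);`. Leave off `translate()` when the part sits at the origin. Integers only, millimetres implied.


translate([482, 123, 0]) cube([70, 70, 476]);
translate([482, 1613, 0]) cube([70, 70, 476]);
translate([2341, 123, 0]) cube([70, 70, 476]);
translate([2341, 1613, 0]) cube([70, 70, 476]);
translate([552, 123, 253]) cube([1789, 34, 193]);
translate([552, 1649, 253]) cube([1789, 34, 193]);
translate([482, 193, 253]) cube([34, 1420, 193]);
translate([2377, 193, 253]) cube([34, 1420, 193]);
translate([603, 123, 446]) cube([73, 1560, 21]);
translate([727, 123, 446]) cube([73, 1560, 21]);
translate([851, 123, 446]) cube([73, 1560, 21]);
translate([975, 123, 446]) cube([73, 1560, 21]);
translate([1099, 123, 446]) cube([73, 1560, 21]);
translate([1223, 123, 446]) cube([73, 1560, 21]);
translate([1347, 123, 446]) cube([73, 1560, 21]);
translate([1471, 123, 446]) cube([73, 1560, 21]);
translate([1595, 123, 446]) cube([73, 1560, 21]);
translate([1719, 123, 446]) cube([73, 1560, 21]);
translate([1843, 123, 446]) cube([73, 1560, 21]);
translate([1967, 123, 446]) cube([73, 1560, 21]);
translate([2091, 123, 446]) cube([73, 1560, 21]);
translate([2215, 123, 446]) cube([73, 1560, 21]);


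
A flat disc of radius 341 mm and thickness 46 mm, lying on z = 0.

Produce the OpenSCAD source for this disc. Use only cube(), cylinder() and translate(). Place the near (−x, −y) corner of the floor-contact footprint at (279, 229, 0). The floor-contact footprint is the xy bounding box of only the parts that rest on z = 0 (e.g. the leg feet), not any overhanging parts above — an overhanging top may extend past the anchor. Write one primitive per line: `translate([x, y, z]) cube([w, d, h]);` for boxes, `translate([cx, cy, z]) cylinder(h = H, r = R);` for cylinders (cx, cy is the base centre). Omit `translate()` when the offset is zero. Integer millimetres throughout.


translate([620, 570, 0]) cylinder(h = 46, r = 341);


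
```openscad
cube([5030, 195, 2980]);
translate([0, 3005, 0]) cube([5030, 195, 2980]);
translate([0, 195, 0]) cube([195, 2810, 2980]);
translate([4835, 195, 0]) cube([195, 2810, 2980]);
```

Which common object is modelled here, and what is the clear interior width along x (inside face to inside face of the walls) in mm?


A house (or room) frame. The interior width is 4640 mm.

Four 2980 mm walls enclosing a rectangle with no floor or roof — a room or house frame. Outside width is 5030 mm and wall thickness is 195 mm, so the interior width is 5030 − 2 × 195 = 4640 mm.


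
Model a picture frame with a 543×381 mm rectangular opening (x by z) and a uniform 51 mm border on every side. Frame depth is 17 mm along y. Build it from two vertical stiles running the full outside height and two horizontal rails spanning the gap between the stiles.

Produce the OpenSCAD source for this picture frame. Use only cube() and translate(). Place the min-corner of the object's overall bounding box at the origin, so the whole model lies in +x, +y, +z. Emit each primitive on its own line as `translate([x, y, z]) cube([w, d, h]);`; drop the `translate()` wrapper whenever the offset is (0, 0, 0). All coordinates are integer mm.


cube([51, 17, 483]);
translate([594, 0, 0]) cube([51, 17, 483]);
translate([51, 0, 0]) cube([543, 17, 51]);
translate([51, 0, 432]) cube([543, 17, 51]);


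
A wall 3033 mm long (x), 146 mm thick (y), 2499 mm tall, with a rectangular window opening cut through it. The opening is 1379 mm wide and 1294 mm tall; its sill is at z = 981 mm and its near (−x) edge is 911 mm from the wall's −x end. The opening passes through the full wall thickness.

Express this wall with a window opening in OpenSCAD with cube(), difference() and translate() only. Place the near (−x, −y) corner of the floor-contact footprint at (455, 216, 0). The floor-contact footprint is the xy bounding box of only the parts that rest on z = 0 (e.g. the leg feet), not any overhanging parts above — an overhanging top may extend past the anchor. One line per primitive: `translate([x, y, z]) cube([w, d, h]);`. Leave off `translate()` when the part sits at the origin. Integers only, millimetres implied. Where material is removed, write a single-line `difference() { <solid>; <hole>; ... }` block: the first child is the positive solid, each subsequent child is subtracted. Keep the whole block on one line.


difference() { translate([455, 216, 0]) cube([3033, 146, 2499]); translate([1366, 216, 981]) cube([1379, 146, 1294]); }


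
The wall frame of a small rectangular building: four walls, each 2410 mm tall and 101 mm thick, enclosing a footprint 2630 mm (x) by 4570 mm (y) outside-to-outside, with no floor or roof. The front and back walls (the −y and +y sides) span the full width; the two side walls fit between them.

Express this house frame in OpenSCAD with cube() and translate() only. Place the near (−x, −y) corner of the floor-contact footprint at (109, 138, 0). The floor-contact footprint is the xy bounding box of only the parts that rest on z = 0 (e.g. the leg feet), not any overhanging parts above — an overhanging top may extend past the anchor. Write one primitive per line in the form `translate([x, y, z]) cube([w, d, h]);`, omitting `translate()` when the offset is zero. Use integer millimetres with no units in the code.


translate([109, 138, 0]) cube([2630, 101, 2410]);
translate([109, 4607, 0]) cube([2630, 101, 2410]);
translate([109, 239, 0]) cube([101, 4368, 2410]);
translate([2638, 239, 0]) cube([101, 4368, 2410]);


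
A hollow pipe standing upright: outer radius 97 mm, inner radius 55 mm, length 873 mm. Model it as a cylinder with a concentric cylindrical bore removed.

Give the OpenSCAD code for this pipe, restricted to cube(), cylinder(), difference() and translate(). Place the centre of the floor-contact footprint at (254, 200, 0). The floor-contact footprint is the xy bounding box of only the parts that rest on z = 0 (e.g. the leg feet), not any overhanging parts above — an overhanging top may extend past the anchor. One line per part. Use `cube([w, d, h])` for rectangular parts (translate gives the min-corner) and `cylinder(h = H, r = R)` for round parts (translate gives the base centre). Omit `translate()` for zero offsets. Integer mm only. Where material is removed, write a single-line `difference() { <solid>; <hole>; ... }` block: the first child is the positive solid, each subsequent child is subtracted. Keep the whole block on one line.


difference() { translate([254, 200, 0]) cylinder(h = 873, r = 97); translate([254, 200, 0]) cylinder(h = 873, r = 55); }


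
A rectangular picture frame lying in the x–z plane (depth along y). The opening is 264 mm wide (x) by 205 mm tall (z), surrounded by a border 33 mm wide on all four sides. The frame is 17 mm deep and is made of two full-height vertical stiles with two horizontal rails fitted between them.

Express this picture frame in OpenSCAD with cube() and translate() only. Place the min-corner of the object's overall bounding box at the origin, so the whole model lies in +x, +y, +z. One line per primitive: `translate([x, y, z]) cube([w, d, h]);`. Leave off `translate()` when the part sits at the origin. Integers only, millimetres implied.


cube([33, 17, 271]);
translate([297, 0, 0]) cube([33, 17, 271]);
translate([33, 0, 0]) cube([264, 17, 33]);
translate([33, 0, 238]) cube([264, 17, 33]);


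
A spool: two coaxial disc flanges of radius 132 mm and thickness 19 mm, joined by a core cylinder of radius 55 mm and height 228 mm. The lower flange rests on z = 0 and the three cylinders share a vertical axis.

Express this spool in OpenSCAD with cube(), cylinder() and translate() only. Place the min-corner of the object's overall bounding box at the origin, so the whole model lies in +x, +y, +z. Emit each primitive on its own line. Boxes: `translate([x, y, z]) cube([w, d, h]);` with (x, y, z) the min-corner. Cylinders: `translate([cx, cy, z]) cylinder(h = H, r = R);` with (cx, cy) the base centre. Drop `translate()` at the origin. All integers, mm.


translate([132, 132, 0]) cylinder(h = 19, r = 132);
translate([132, 132, 19]) cylinder(h = 228, r = 55);
translate([132, 132, 247]) cylinder(h = 19, r = 132);


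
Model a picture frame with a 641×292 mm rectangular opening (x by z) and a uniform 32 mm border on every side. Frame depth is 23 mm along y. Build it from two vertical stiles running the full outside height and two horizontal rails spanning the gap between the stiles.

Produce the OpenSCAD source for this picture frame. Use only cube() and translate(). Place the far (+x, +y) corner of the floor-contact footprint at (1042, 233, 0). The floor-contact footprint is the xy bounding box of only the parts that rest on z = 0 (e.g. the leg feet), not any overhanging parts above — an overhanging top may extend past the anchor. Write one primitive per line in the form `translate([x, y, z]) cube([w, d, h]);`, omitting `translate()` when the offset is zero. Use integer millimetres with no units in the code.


translate([337, 210, 0]) cube([32, 23, 356]);
translate([1010, 210, 0]) cube([32, 23, 356]);
translate([369, 210, 0]) cube([641, 23, 32]);
translate([369, 210, 324]) cube([641, 23, 32]);


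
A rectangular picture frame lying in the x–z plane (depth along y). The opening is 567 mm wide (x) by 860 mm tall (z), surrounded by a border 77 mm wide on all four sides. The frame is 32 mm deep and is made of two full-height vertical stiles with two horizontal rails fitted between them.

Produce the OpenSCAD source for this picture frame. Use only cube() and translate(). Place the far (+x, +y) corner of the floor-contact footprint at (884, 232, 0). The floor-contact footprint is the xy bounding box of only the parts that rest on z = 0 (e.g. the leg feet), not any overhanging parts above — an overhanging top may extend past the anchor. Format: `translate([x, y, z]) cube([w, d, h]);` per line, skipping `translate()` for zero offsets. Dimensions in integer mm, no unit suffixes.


translate([163, 200, 0]) cube([77, 32, 1014]);
translate([807, 200, 0]) cube([77, 32, 1014]);
translate([240, 200, 0]) cube([567, 32, 77]);
translate([240, 200, 937]) cube([567, 32, 77]);


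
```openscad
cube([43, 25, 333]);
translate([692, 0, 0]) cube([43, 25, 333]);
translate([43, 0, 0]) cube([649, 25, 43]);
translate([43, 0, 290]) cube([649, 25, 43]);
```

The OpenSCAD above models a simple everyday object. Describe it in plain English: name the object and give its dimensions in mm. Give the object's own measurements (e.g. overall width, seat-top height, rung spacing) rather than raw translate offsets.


A rectangular picture frame lying in the x–z plane (depth along y). The opening is 649 mm wide (x) by 247 mm tall (z), surrounded by a border 43 mm wide on all four sides. The frame is 25 mm deep and is made of two full-height vertical stiles with two horizontal rails fitted between them.


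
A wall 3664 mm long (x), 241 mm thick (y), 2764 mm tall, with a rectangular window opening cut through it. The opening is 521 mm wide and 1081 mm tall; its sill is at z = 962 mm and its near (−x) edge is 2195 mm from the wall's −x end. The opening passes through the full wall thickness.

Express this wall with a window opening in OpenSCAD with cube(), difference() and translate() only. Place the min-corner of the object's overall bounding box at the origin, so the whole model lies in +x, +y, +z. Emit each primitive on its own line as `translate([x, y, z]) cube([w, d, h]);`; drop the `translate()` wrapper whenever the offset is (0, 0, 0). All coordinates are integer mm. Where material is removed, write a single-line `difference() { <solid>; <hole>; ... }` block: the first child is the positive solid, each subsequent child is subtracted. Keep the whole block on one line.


difference() { cube([3664, 241, 2764]); translate([2195, 0, 962]) cube([521, 241, 1081]); }


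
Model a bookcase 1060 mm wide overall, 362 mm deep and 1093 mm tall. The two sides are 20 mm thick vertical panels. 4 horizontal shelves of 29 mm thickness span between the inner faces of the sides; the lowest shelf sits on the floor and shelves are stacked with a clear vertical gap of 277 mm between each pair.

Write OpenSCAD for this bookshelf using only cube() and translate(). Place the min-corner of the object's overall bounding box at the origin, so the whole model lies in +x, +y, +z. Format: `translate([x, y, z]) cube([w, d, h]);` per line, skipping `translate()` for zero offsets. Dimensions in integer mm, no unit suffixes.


cube([20, 362, 1093]);
translate([1040, 0, 0]) cube([20, 362, 1093]);
translate([20, 0, 0]) cube([1020, 362, 29]);
translate([20, 0, 306]) cube([1020, 362, 29]);
translate([20, 0, 612]) cube([1020, 362, 29]);
translate([20, 0, 918]) cube([1020, 362, 29]);


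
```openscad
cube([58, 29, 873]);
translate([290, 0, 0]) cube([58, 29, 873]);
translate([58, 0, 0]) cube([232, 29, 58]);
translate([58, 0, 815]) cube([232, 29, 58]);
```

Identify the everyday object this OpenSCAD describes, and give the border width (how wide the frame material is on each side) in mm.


A picture frame. The border width is 58 mm.

Four thin pieces enclosing a rectangular opening — a picture frame. The two full-height stiles are 873 mm tall; the top rail sits at z = 815 and is 58 mm tall, so the border above the opening is 873 − 815 = 58 mm, matching the stile x-width.


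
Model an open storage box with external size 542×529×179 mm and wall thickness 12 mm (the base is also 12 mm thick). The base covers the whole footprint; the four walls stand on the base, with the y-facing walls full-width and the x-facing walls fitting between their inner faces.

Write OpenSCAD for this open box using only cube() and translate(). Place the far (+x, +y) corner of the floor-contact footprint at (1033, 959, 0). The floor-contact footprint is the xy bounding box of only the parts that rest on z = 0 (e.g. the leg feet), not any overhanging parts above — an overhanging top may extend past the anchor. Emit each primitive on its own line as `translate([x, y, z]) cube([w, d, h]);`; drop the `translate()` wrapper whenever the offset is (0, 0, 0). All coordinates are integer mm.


translate([491, 430, 0]) cube([542, 529, 12]);
translate([491, 430, 12]) cube([542, 12, 167]);
translate([491, 947, 12]) cube([542, 12, 167]);
translate([491, 442, 12]) cube([12, 505, 167]);
translate([1021, 442, 12]) cube([12, 505, 167]);


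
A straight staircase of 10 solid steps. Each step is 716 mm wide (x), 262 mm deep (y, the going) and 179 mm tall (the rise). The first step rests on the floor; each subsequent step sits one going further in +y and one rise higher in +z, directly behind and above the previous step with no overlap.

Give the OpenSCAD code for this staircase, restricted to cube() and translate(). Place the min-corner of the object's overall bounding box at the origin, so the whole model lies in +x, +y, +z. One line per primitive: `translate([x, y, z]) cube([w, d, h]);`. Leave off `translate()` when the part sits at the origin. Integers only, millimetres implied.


cube([716, 262, 179]);
translate([0, 262, 179]) cube([716, 262, 179]);
translate([0, 524, 358]) cube([716, 262, 179]);
translate([0, 786, 537]) cube([716, 262, 179]);
translate([0, 1048, 716]) cube([716, 262, 179]);
translate([0, 1310, 895]) cube([716, 262, 179]);
translate([0, 1572, 1074]) cube([716, 262, 179]);
translate([0, 1834, 1253]) cube([716, 262, 179]);
translate([0, 2096, 1432]) cube([716, 262, 179]);
translate([0, 2358, 1611]) cube([716, 262, 179]);


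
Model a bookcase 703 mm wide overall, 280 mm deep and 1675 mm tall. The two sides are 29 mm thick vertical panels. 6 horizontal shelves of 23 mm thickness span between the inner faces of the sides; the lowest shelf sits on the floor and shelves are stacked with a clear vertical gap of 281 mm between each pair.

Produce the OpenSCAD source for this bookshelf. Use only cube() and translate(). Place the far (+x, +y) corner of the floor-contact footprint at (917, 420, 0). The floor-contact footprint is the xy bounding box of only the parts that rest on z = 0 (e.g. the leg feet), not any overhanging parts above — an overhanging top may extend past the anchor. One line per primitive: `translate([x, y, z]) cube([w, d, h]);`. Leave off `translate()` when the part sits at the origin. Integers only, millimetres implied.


translate([214, 140, 0]) cube([29, 280, 1675]);
translate([888, 140, 0]) cube([29, 280, 1675]);
translate([243, 140, 0]) cube([645, 280, 23]);
translate([243, 140, 304]) cube([645, 280, 23]);
translate([243, 140, 608]) cube([645, 280, 23]);
translate([243, 140, 912]) cube([645, 280, 23]);
translate([243, 140, 1216]) cube([645, 280, 23]);
translate([243, 140, 1520]) cube([645, 280, 23]);
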